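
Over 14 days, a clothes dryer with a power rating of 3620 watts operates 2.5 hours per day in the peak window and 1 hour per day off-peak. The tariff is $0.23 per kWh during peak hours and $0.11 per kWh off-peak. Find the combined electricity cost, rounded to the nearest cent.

$34.72

Peak energy = 3.62 kW × 2.5 h × 14 = 126.7 kWh
Off-peak energy = 3.62 kW × 1 h × 14 = 50.68 kWh
Cost = 126.7 × $0.23 + 50.68 × $0.11 = $29.141 + $5.5748 = $34.72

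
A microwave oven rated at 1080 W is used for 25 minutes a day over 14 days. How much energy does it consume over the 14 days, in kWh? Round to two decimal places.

6.30 kWh

Runtime = 25 min × 14 = 350 min = 5.833333… h
Energy = 1.08 kW × 5.833333… h = 6.3 kWh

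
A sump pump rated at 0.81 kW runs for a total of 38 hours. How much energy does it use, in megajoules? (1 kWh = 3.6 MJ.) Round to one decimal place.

Energy = 0.81 kW × 38 h = 30.78 kWh
= 30.78 × 3.6 MJ = 110.8 MJ

110.8 MJ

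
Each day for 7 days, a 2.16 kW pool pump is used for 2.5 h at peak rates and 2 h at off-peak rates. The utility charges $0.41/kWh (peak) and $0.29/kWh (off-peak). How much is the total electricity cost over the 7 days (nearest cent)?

Peak energy = 2.16 kW × 2.5 h × 7 = 37.8 kWh
Off-peak energy = 2.16 kW × 2 h × 7 = 30.24 kWh
Cost = 37.8 × $0.41 + 30.24 × $0.29 = $15.498 + $8.7696 = $24.27

$24.27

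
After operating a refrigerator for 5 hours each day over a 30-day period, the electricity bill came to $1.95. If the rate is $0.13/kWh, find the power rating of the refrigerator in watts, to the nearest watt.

100 W

Energy = $1.95 ÷ $0.13/kWh = 15 kWh
Runtime = 5 h/day × 30 days = 150 h
Power = 15 kWh ÷ 150 h = 0.1 kW = 100 W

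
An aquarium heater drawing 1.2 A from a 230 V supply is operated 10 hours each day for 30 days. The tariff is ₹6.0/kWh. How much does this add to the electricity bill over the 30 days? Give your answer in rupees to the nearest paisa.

₹496.80

Power = 1.2 A × 230 V = 276 W = 0.276 kW
Runtime = 10 h/day × 30 days = 300 h
Energy = 0.276 kW × 300 h = 82.8 kWh
Cost = 82.8 kWh × ₹6.0/kWh = ₹496.80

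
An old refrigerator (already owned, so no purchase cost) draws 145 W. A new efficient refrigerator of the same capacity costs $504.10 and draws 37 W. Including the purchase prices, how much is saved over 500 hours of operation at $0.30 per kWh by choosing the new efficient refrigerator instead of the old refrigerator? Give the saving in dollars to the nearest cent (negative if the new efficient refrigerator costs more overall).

-$487.90

old refrigerator: $0.00 + (145/1000) kW × 500 h × $0.30 = $0.00 + $21.75 = $21.75
new efficient refrigerator: $504.10 + (37/1000) kW × 500 h × $0.30 = $504.10 + $5.55 = $509.65
Saving = $21.75 − $509.65 = −$487.9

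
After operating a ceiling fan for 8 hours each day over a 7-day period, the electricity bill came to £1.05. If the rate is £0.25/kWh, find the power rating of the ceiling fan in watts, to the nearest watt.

Energy = £1.05 ÷ £0.25/kWh = 4.2 kWh
Runtime = 8 h/day × 7 days = 56 h
Power = 4.2 kWh ÷ 56 h = 0.075 kW = 75 W

75 W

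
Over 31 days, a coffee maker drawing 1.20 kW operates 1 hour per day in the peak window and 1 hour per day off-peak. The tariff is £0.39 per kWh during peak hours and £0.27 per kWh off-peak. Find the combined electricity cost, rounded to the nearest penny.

£24.55

Peak energy = 1.2 kW × 1 h × 31 = 37.2 kWh
Off-peak energy = 1.2 kW × 1 h × 31 = 37.2 kWh
Cost = 37.2 × £0.39 + 37.2 × £0.27 = £14.508 + £10.044 = £24.55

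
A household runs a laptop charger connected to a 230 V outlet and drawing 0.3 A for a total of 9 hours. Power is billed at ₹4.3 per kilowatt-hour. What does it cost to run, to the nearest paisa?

₹2.67

Power = 0.3 A × 230 V = 69 W = 0.069 kW
Energy = 0.069 kW × 9 h = 0.621 kWh
Cost = 0.621 kWh × ₹4.3/kWh = ₹2.67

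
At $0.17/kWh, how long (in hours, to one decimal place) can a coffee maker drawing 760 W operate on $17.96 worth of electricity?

Energy available = $17.96 ÷ $0.17/kWh = 105.6471 kWh
Hours = 105.6471 kWh ÷ 0.76 kW = 139.0 h

139.0 h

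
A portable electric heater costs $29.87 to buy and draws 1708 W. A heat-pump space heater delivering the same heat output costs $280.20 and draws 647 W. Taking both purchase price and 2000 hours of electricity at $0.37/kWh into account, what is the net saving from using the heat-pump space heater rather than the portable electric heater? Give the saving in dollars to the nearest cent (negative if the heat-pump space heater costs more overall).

portable electric heater: $29.87 + (1708/1000) kW × 2000 h × $0.37 = $29.87 + $1263.92 = $1293.79
heat-pump space heater: $280.20 + (647/1000) kW × 2000 h × $0.37 = $280.20 + $478.78 = $758.98
Saving = $1293.79 − $758.98 = $534.81

$534.81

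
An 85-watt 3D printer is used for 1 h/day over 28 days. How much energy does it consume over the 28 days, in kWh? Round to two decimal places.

2.38 kWh

Runtime = 1 h/day × 28 days = 28 h
Energy = 0.085 kW × 28 h = 2.38 kWh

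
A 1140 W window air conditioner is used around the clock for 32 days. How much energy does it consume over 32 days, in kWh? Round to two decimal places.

875.52 kWh

Runtime = 24 h × 32 = 768 h
Energy = 1.14 kW × 768 h = 875.52 kWh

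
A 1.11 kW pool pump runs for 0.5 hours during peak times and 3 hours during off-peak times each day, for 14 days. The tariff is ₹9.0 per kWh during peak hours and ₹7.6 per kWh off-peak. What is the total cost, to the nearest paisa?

₹424.24

Peak energy = 1.11 kW × 0.5 h × 14 = 7.77 kWh
Off-peak energy = 1.11 kW × 3 h × 14 = 46.62 kWh
Cost = 7.77 × ₹9.0 + 46.62 × ₹7.6 = ₹69.93 + ₹354.312 = ₹424.24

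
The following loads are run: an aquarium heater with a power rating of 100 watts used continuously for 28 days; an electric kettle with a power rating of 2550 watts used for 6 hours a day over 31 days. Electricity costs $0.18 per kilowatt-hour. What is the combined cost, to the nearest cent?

$97.47

aquarium heater: Runtime = 24 h × 28 = 672 h
aquarium heater: 0.1 kW × 672 h = 67.2 kWh
electric kettle: Runtime = 6 h/day × 31 days = 186 h
electric kettle: 2.55 kW × 186 h = 474.3 kWh
Total energy = 541.5 kWh
Cost = 541.5 × $0.18 = $97.47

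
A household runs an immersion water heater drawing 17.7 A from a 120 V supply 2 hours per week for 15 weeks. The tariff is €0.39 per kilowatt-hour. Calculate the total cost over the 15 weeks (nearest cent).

€24.85

Power = 17.7 A × 120 V = 2124 W = 2.124 kW
Runtime = 2 h/week × 15 weeks = 30 h
Energy = 2.124 kW × 30 h = 63.72 kWh
Cost = 63.72 kWh × €0.39/kWh = €24.85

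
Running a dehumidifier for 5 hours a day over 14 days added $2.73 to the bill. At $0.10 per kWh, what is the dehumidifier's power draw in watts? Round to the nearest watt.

Energy = $2.73 ÷ $0.10/kWh = 27.3 kWh
Runtime = 5 h/day × 14 days = 70 h
Power = 27.3 kWh ÷ 70 h = 0.39 kW = 390 W

390 W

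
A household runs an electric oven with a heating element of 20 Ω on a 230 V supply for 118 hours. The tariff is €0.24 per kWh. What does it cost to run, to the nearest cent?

Power = V²/R = 230²/20 = 2645 W = 2.645 kW
Energy = 2.645 kW × 118 h = 312.11 kWh
Cost = 312.11 kWh × €0.24/kWh = €74.91

€74.91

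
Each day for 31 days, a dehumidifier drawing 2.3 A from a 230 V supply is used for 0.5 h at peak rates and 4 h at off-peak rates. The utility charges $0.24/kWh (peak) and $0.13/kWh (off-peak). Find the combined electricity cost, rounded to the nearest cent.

$10.50

Power = 2.3 A × 230 V = 529 W = 0.529 kW
Peak energy = 0.529 kW × 0.5 h × 31 = 8.1995 kWh
Off-peak energy = 0.529 kW × 4 h × 31 = 65.596 kWh
Cost = 8.1995 × $0.24 + 65.596 × $0.13 = $1.96788 + $8.52748 = $10.50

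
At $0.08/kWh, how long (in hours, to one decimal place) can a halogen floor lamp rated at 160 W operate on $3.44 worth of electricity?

Energy available = $3.44 ÷ $0.08/kWh = 43 kWh
Hours = 43 kWh ÷ 0.16 kW = 268.8 h

268.8 h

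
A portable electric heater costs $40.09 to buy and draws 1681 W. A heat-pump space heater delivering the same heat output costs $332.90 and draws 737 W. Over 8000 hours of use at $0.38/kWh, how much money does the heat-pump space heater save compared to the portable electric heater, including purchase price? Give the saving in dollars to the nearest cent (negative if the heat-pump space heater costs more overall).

$2576.95

portable electric heater: $40.09 + (1681/1000) kW × 8000 h × $0.38 = $40.09 + $5110.24 = $5150.33
heat-pump space heater: $332.90 + (737/1000) kW × 8000 h × $0.38 = $332.90 + $2240.48 = $2573.38
Saving = $5150.33 − $2573.38 = $2576.95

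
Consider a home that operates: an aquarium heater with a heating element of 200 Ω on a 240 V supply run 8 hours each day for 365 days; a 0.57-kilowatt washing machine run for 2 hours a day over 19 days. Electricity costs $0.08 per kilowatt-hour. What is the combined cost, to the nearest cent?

aquarium heater: Power = V²/R = 240²/200 = 288 W = 0.288 kW
aquarium heater: Runtime = 8 h/day × 365 days = 2920 h
aquarium heater: 0.288 kW × 2920 h = 840.96 kWh
washing machine: Runtime = 2 h/day × 19 days = 38 h
washing machine: 0.57 kW × 38 h = 21.66 kWh
Total energy = 862.62 kWh
Cost = 862.62 × $0.08 = $69.01

$69.01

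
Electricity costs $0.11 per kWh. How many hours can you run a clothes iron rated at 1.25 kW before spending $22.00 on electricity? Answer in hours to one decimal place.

Energy available = $22.00 ÷ $0.11/kWh = 200 kWh
Hours = 200 kWh ÷ 1.25 kW = 160.0 h

160.0 h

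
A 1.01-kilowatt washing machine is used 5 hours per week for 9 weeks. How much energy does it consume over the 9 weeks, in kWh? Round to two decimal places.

Runtime = 5 h/week × 9 weeks = 45 h
Energy = 1.01 kW × 45 h = 45.45 kWh

45.45 kWh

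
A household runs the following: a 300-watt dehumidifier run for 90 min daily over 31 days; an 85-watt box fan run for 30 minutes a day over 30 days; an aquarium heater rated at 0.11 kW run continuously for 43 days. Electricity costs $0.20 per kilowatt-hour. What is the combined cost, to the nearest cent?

dehumidifier: Runtime = 90 min × 31 = 2790 min = 46.5 h
dehumidifier: 0.3 kW × 46.5 h = 13.95 kWh
box fan: Runtime = 30 min × 30 = 900 min = 15 h
box fan: 0.085 kW × 15 h = 1.275 kWh
aquarium heater: Runtime = 24 h × 43 = 1032 h
aquarium heater: 0.11 kW × 1032 h = 113.52 kWh
Total energy = 128.745 kWh
Cost = 128.745 × $0.20 = $25.75

$25.75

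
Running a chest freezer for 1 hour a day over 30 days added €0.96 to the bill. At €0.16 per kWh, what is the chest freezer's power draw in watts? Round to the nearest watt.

Energy = €0.96 ÷ €0.16/kWh = 6 kWh
Runtime = 1 h/day × 30 days = 30 h
Power = 6 kWh ÷ 30 h = 0.2 kW = 200 W

200 W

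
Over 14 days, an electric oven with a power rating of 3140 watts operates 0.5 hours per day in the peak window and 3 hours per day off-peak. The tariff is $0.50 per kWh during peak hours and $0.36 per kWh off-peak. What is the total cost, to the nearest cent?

$58.47

Peak energy = 3.14 kW × 0.5 h × 14 = 21.98 kWh
Off-peak energy = 3.14 kW × 3 h × 14 = 131.88 kWh
Cost = 21.98 × $0.50 + 131.88 × $0.36 = $10.99 + $47.4768 = $58.47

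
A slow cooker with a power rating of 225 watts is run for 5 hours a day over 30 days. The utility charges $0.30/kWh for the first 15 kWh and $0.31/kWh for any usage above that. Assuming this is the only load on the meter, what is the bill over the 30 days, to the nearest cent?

Runtime = 5 h/day × 30 days = 150 h
Energy = 0.225 kW × 150 h = 33.75 kWh
Tier 1 (0–15 kWh): 15 × $0.30 = $4.5
Above 15 kWh: 18.75 × $0.31 = $5.8125
Bill = $10.31

$10.31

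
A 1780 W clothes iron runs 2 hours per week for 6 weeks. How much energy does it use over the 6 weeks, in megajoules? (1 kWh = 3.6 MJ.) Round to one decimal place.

Runtime = 2 h/week × 6 weeks = 12 h
Energy = 1.78 kW × 12 h = 21.36 kWh
= 21.36 × 3.6 MJ = 76.9 MJ

76.9 MJ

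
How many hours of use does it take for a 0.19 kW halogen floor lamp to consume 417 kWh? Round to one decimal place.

2194.7 h

Hours = 417 kWh ÷ 0.19 kW = 2194.7 h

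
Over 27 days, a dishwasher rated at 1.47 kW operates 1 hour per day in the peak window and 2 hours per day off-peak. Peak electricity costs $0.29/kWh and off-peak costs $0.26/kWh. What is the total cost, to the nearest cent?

$32.15

Peak energy = 1.47 kW × 1 h × 27 = 39.69 kWh
Off-peak energy = 1.47 kW × 2 h × 27 = 79.38 kWh
Cost = 39.69 × $0.29 + 79.38 × $0.26 = $11.5101 + $20.6388 = $32.15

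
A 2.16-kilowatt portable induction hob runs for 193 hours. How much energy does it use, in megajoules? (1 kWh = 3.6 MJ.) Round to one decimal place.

Energy = 2.16 kW × 193 h = 416.88 kWh
= 416.88 × 3.6 MJ = 1500.8 MJ

1500.8 MJ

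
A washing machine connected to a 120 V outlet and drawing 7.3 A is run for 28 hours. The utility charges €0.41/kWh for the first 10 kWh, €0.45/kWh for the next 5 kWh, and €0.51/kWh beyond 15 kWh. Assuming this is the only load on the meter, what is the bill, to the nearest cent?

Power = 7.3 A × 120 V = 876 W = 0.876 kW
Energy = 0.876 kW × 28 h = 24.528 kWh
Tier 1 (0–10 kWh): 10 × €0.41 = €4.1
Tier 2 (10–15 kWh): 5 × €0.45 = €2.25
Above 15 kWh: 9.528 × €0.51 = €4.85928
Bill = €11.21

€11.21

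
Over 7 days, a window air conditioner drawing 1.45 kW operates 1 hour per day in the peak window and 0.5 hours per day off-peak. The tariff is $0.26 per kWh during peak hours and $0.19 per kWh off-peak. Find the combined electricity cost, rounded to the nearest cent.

$3.60

Peak energy = 1.45 kW × 1 h × 7 = 10.15 kWh
Off-peak energy = 1.45 kW × 0.5 h × 7 = 5.075 kWh
Cost = 10.15 × $0.26 + 5.075 × $0.19 = $2.639 + $0.96425 = $3.60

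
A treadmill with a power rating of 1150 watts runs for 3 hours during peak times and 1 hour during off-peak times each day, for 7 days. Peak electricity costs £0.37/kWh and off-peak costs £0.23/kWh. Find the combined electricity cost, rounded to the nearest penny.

£10.79

Peak energy = 1.15 kW × 3 h × 7 = 24.15 kWh
Off-peak energy = 1.15 kW × 1 h × 7 = 8.05 kWh
Cost = 24.15 × £0.37 + 8.05 × £0.23 = £8.9355 + £1.8515 = £10.79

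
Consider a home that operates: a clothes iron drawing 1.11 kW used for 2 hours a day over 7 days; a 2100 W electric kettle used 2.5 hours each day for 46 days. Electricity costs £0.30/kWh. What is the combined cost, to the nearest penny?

clothes iron: Runtime = 2 h/day × 7 days = 14 h
clothes iron: 1.11 kW × 14 h = 15.54 kWh
electric kettle: Runtime = 2.5 h/day × 46 days = 115 h
electric kettle: 2.1 kW × 115 h = 241.5 kWh
Total energy = 257.04 kWh
Cost = 257.04 × £0.30 = £77.11

£77.11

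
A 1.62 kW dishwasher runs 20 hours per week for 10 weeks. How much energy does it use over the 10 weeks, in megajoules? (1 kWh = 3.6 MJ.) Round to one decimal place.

1166.4 MJ

Runtime = 20 h/week × 10 weeks = 200 h
Energy = 1.62 kW × 200 h = 324 kWh
= 324 × 3.6 MJ = 1166.4 MJ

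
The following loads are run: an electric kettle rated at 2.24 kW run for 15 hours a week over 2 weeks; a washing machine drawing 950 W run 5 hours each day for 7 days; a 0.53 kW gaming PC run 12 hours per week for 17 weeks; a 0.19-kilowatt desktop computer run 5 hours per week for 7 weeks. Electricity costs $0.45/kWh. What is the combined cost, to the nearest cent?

$96.85

electric kettle: Runtime = 15 h/week × 2 weeks = 30 h
electric kettle: 2.24 kW × 30 h = 67.2 kWh
washing machine: Runtime = 5 h/day × 7 days = 35 h
washing machine: 0.95 kW × 35 h = 33.25 kWh
gaming PC: Runtime = 12 h/week × 17 weeks = 204 h
gaming PC: 0.53 kW × 204 h = 108.12 kWh
desktop computer: Runtime = 5 h/week × 7 weeks = 35 h
desktop computer: 0.19 kW × 35 h = 6.65 kWh
Total energy = 215.22 kWh
Cost = 215.22 × $0.45 = $96.85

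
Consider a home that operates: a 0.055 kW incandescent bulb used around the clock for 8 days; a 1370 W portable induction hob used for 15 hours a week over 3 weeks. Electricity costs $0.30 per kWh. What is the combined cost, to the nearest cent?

$21.66

incandescent bulb: Runtime = 24 h × 8 = 192 h
incandescent bulb: 0.055 kW × 192 h = 10.56 kWh
portable induction hob: Runtime = 15 h/week × 3 weeks = 45 h
portable induction hob: 1.37 kW × 45 h = 61.65 kWh
Total energy = 72.21 kWh
Cost = 72.21 × $0.30 = $21.66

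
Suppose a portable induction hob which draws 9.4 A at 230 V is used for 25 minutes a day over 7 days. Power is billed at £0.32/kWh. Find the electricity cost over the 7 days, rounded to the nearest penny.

Power = 9.4 A × 230 V = 2162 W = 2.162 kW
Runtime = 25 min × 7 = 175 min = 2.916666… h
Energy = 2.162 kW × 2.916666… h = 6.305833… kWh
Cost = 6.305833… kWh × £0.32/kWh = £2.02

£2.02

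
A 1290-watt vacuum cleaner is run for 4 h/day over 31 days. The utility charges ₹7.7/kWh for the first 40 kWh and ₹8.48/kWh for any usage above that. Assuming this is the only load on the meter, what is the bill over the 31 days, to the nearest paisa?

₹1325.26

Runtime = 4 h/day × 31 days = 124 h
Energy = 1.29 kW × 124 h = 159.96 kWh
Tier 1 (0–40 kWh): 40 × ₹7.7 = ₹308
Above 40 kWh: 119.96 × ₹8.48 = ₹1017.2608
Bill = ₹1325.26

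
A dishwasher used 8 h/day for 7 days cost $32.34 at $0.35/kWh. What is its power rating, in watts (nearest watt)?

1650 W

Energy = $32.34 ÷ $0.35/kWh = 92.4 kWh
Runtime = 8 h/day × 7 days = 56 h
Power = 92.4 kWh ÷ 56 h = 1.65 kW = 1650 W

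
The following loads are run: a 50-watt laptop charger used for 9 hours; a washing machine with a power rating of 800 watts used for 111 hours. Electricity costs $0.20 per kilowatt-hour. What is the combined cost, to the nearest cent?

$17.85

laptop charger: 0.05 kW × 9 h = 0.45 kWh
washing machine: 0.8 kW × 111 h = 88.8 kWh
Total energy = 89.25 kWh
Cost = 89.25 × $0.20 = $17.85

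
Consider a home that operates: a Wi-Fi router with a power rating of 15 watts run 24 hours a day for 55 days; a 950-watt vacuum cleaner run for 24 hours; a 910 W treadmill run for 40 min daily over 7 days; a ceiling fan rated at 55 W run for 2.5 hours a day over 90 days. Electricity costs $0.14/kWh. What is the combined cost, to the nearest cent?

Wi-Fi router: Runtime = 24 h × 55 = 1320 h
Wi-Fi router: 0.015 kW × 1320 h = 19.8 kWh
vacuum cleaner: 0.95 kW × 24 h = 22.8 kWh
treadmill: Runtime = 40 min × 7 = 280 min = 4.666666… h
treadmill: 0.91 kW × 4.666666… h = 4.246666… kWh
ceiling fan: Runtime = 2.5 h/day × 90 days = 225 h
ceiling fan: 0.055 kW × 225 h = 12.375 kWh
Total energy = 59.221666… kWh
Cost = 59.221666… × $0.14 = $8.29

$8.29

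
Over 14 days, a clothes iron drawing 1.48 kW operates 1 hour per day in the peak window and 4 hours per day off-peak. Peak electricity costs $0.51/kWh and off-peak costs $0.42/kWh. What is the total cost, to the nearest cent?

Peak energy = 1.48 kW × 1 h × 14 = 20.72 kWh
Off-peak energy = 1.48 kW × 4 h × 14 = 82.88 kWh
Cost = 20.72 × $0.51 + 82.88 × $0.42 = $10.5672 + $34.8096 = $45.38

$45.38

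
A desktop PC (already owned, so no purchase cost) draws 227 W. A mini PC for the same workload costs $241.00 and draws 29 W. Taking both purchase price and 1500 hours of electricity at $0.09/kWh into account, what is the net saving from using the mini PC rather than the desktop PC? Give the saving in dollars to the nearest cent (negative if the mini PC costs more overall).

-$214.27

desktop PC: $0.00 + (227/1000) kW × 1500 h × $0.09 = $0.00 + $30.645 = $30.645
mini PC: $241.00 + (29/1000) kW × 1500 h × $0.09 = $241.00 + $3.915 = $244.915
Saving = $30.645 − $244.915 = −$214.27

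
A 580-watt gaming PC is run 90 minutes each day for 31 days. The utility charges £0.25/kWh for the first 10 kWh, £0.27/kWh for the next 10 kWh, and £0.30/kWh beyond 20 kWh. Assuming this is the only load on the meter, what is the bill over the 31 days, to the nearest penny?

£7.29

Runtime = 90 min × 31 = 2790 min = 46.5 h
Energy = 0.58 kW × 46.5 h = 26.97 kWh
Tier 1 (0–10 kWh): 10 × £0.25 = £2.5
Tier 2 (10–20 kWh): 10 × £0.27 = £2.7
Above 20 kWh: 6.97 × £0.30 = £2.091
Bill = £7.29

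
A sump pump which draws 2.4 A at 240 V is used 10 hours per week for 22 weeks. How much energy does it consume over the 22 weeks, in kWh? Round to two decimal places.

Power = 2.4 A × 240 V = 576 W = 0.576 kW
Runtime = 10 h/week × 22 weeks = 220 h
Energy = 0.576 kW × 220 h = 126.72 kWh

126.72 kWh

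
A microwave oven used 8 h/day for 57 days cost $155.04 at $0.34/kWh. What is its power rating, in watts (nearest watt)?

1000 W

Energy = $155.04 ÷ $0.34/kWh = 456 kWh
Runtime = 8 h/day × 57 days = 456 h
Power = 456 kWh ÷ 456 h = 1 kW = 1000 W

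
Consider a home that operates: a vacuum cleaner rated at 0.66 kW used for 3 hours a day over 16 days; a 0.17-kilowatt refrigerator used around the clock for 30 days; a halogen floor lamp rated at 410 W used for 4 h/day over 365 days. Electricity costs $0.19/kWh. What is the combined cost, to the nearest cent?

$143.01

vacuum cleaner: Runtime = 3 h/day × 16 days = 48 h
vacuum cleaner: 0.66 kW × 48 h = 31.68 kWh
refrigerator: Runtime = 24 h × 30 = 720 h
refrigerator: 0.17 kW × 720 h = 122.4 kWh
halogen floor lamp: Runtime = 4 h/day × 365 days = 1460 h
halogen floor lamp: 0.41 kW × 1460 h = 598.6 kWh
Total energy = 752.68 kWh
Cost = 752.68 × $0.19 = $143.01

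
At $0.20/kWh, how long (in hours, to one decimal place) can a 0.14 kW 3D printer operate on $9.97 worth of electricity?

Energy available = $9.97 ÷ $0.20/kWh = 49.85 kWh
Hours = 49.85 kWh ÷ 0.14 kW = 356.1 h

356.1 h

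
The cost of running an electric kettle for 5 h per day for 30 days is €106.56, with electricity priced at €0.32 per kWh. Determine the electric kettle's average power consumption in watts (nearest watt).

Energy = €106.56 ÷ €0.32/kWh = 333 kWh
Runtime = 5 h/day × 30 days = 150 h
Power = 333 kWh ÷ 150 h = 2.22 kW = 2220 W

2220 W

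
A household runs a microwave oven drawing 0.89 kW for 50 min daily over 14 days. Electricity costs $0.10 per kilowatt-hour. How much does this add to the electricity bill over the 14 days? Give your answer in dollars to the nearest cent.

Runtime = 50 min × 14 = 700 min = 11.666666… h
Energy = 0.89 kW × 11.666666… h = 10.383333… kWh
Cost = 10.383333… kWh × $0.10/kWh = $1.04

$1.04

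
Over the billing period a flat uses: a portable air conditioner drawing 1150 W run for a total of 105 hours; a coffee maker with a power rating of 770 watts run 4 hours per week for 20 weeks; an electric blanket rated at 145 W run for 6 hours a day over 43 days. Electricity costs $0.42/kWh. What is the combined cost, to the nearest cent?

$92.30

portable air conditioner: 1.15 kW × 105 h = 120.75 kWh
coffee maker: Runtime = 4 h/week × 20 weeks = 80 h
coffee maker: 0.77 kW × 80 h = 61.6 kWh
electric blanket: Runtime = 6 h/day × 43 days = 258 h
electric blanket: 0.145 kW × 258 h = 37.41 kWh
Total energy = 219.76 kWh
Cost = 219.76 × $0.42 = $92.30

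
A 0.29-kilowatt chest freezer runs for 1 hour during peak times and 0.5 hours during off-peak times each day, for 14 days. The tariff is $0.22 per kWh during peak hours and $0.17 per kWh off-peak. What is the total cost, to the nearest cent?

Peak energy = 0.29 kW × 1 h × 14 = 4.06 kWh
Off-peak energy = 0.29 kW × 0.5 h × 14 = 2.03 kWh
Cost = 4.06 × $0.22 + 2.03 × $0.17 = $0.8932 + $0.3451 = $1.24

$1.24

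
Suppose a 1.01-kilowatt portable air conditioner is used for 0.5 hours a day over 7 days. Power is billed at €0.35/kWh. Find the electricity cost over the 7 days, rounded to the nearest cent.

Runtime = 0.5 h/day × 7 days = 3.5 h
Energy = 1.01 kW × 3.5 h = 3.535 kWh
Cost = 3.535 kWh × €0.35/kWh = €1.24

€1.24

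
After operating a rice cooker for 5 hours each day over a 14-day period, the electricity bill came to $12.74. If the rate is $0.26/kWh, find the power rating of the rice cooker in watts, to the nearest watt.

700 W

Energy = $12.74 ÷ $0.26/kWh = 49 kWh
Runtime = 5 h/day × 14 days = 70 h
Power = 49 kWh ÷ 70 h = 0.7 kW = 700 W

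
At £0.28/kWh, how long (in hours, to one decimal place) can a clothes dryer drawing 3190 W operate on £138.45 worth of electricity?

Energy available = £138.45 ÷ £0.28/kWh = 494.4643 kWh
Hours = 494.4643 kWh ÷ 3.19 kW = 155.0 h

155.0 h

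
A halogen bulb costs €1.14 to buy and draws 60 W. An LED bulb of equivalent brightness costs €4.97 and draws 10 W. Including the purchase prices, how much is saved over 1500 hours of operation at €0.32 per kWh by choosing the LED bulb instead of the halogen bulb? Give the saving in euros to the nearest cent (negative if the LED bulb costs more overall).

€20.17

halogen bulb: €1.14 + (60/1000) kW × 1500 h × €0.32 = €1.14 + €28.8 = €29.94
LED bulb: €4.97 + (10/1000) kW × 1500 h × €0.32 = €4.97 + €4.8 = €9.77
Saving = €29.94 − €9.77 = €20.17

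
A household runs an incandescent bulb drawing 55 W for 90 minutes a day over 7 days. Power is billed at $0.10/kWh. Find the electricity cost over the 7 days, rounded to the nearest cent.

$0.06

Runtime = 90 min × 7 = 630 min = 10.5 h
Energy = 0.055 kW × 10.5 h = 0.5775 kWh
Cost = 0.5775 kWh × $0.10/kWh = $0.06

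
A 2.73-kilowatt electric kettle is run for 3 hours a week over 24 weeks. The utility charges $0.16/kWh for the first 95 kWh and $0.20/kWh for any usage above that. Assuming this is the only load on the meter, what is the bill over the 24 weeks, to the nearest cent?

Runtime = 3 h/week × 24 weeks = 72 h
Energy = 2.73 kW × 72 h = 196.56 kWh
Tier 1 (0–95 kWh): 95 × $0.16 = $15.2
Above 95 kWh: 101.56 × $0.20 = $20.312
Bill = $35.51

$35.51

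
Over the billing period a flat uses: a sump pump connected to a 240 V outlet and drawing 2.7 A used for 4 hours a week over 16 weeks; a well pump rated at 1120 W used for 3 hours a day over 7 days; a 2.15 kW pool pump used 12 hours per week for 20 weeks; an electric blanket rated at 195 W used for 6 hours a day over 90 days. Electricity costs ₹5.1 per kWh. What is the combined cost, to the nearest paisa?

₹3500.09

sump pump: Power = 2.7 A × 240 V = 648 W = 0.648 kW
sump pump: Runtime = 4 h/week × 16 weeks = 64 h
sump pump: 0.648 kW × 64 h = 41.472 kWh
well pump: Runtime = 3 h/day × 7 days = 21 h
well pump: 1.12 kW × 21 h = 23.52 kWh
pool pump: Runtime = 12 h/week × 20 weeks = 240 h
pool pump: 2.15 kW × 240 h = 516 kWh
electric blanket: Runtime = 6 h/day × 90 days = 540 h
electric blanket: 0.195 kW × 540 h = 105.3 kWh
Total energy = 686.292 kWh
Cost = 686.292 × ₹5.1 = ₹3500.09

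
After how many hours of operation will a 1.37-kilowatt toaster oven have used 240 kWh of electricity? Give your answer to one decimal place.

Hours = 240 kWh ÷ 1.37 kW = 175.2 h

175.2 h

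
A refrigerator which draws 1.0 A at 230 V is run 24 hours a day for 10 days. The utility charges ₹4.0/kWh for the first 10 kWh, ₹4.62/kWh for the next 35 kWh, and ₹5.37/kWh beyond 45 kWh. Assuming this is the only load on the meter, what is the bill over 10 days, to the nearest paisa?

₹256.47

Power = 1.0 A × 230 V = 230 W = 0.23 kW
Runtime = 24 h × 10 = 240 h
Energy = 0.23 kW × 240 h = 55.2 kWh
Tier 1 (0–10 kWh): 10 × ₹4.0 = ₹40
Tier 2 (10–45 kWh): 35 × ₹4.62 = ₹161.7
Above 45 kWh: 10.2 × ₹5.37 = ₹54.774
Bill = ₹256.47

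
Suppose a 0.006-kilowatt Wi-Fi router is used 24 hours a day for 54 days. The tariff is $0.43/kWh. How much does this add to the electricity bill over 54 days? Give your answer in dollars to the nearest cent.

Runtime = 24 h × 54 = 1296 h
Energy = 0.006 kW × 1296 h = 7.776 kWh
Cost = 7.776 kWh × $0.43/kWh = $3.34

$3.34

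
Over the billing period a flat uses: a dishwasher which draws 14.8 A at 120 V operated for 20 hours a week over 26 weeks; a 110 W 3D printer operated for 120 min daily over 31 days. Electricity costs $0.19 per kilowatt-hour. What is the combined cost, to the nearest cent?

$176.76

dishwasher: Power = 14.8 A × 120 V = 1776 W = 1.776 kW
dishwasher: Runtime = 20 h/week × 26 weeks = 520 h
dishwasher: 1.776 kW × 520 h = 923.52 kWh
3D printer: Runtime = 120 min × 31 = 3720 min = 62 h
3D printer: 0.11 kW × 62 h = 6.82 kWh
Total energy = 930.34 kWh
Cost = 930.34 × $0.19 = $176.76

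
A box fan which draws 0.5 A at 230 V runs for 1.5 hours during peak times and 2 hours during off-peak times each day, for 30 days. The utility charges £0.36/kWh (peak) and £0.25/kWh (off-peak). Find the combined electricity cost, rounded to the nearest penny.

Power = 0.5 A × 230 V = 115 W = 0.115 kW
Peak energy = 0.115 kW × 1.5 h × 30 = 5.175 kWh
Off-peak energy = 0.115 kW × 2 h × 30 = 6.9 kWh
Cost = 5.175 × £0.36 + 6.9 × £0.25 = £1.863 + £1.725 = £3.59

£3.59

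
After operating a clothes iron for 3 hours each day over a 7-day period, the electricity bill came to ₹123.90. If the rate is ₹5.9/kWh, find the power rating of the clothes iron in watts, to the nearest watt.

Energy = ₹123.90 ÷ ₹5.9/kWh = 21 kWh
Runtime = 3 h/day × 7 days = 21 h
Power = 21 kWh ÷ 21 h = 1 kW = 1000 W

1000 W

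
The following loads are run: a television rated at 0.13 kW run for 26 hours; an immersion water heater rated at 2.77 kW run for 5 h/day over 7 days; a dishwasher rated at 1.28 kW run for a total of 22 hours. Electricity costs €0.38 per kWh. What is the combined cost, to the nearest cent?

television: 0.13 kW × 26 h = 3.38 kWh
immersion water heater: Runtime = 5 h/day × 7 days = 35 h
immersion water heater: 2.77 kW × 35 h = 96.95 kWh
dishwasher: 1.28 kW × 22 h = 28.16 kWh
Total energy = 128.49 kWh
Cost = 128.49 × €0.38 = €48.83

€48.83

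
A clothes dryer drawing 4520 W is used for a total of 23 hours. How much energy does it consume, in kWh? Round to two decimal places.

103.96 kWh

Energy = 4.52 kW × 23 h = 103.96 kWh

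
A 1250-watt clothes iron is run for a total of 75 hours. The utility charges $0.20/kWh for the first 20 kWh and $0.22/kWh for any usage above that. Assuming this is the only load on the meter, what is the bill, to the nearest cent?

$20.23

Energy = 1.25 kW × 75 h = 93.75 kWh
Tier 1 (0–20 kWh): 20 × $0.20 = $4
Above 20 kWh: 73.75 × $0.22 = $16.225
Bill = $20.23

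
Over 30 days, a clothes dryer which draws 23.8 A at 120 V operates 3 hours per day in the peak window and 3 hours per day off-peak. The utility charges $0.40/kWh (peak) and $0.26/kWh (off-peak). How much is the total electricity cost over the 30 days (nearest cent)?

$169.65

Power = 23.8 A × 120 V = 2856 W = 2.856 kW
Peak energy = 2.856 kW × 3 h × 30 = 257.04 kWh
Off-peak energy = 2.856 kW × 3 h × 30 = 257.04 kWh
Cost = 257.04 × $0.40 + 257.04 × $0.26 = $102.816 + $66.8304 = $169.65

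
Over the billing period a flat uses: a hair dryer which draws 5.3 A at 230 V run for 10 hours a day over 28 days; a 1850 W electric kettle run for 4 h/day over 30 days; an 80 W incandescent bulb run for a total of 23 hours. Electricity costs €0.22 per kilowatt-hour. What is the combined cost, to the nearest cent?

hair dryer: Power = 5.3 A × 230 V = 1219 W = 1.219 kW
hair dryer: Runtime = 10 h/day × 28 days = 280 h
hair dryer: 1.219 kW × 280 h = 341.32 kWh
electric kettle: Runtime = 4 h/day × 30 days = 120 h
electric kettle: 1.85 kW × 120 h = 222 kWh
incandescent bulb: 0.08 kW × 23 h = 1.84 kWh
Total energy = 565.16 kWh
Cost = 565.16 × €0.22 = €124.34

€124.34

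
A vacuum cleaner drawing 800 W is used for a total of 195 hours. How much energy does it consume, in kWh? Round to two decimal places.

Energy = 0.8 kW × 195 h = 156 kWh

156.00 kWh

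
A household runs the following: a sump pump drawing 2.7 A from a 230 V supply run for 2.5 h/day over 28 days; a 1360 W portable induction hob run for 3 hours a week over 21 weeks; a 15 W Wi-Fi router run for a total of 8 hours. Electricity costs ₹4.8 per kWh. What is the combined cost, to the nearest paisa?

sump pump: Power = 2.7 A × 230 V = 621 W = 0.621 kW
sump pump: Runtime = 2.5 h/day × 28 days = 70 h
sump pump: 0.621 kW × 70 h = 43.47 kWh
portable induction hob: Runtime = 3 h/week × 21 weeks = 63 h
portable induction hob: 1.36 kW × 63 h = 85.68 kWh
Wi-Fi router: 0.015 kW × 8 h = 0.12 kWh
Total energy = 129.27 kWh
Cost = 129.27 × ₹4.8 = ₹620.50

₹620.50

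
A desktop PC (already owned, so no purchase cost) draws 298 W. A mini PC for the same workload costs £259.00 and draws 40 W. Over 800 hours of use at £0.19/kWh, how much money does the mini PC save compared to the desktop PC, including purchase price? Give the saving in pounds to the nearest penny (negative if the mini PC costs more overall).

-£219.78

desktop PC: £0.00 + (298/1000) kW × 800 h × £0.19 = £0.00 + £45.296 = £45.296
mini PC: £259.00 + (40/1000) kW × 800 h × £0.19 = £259.00 + £6.08 = £265.08
Saving = £45.296 − £265.08 = −£219.784 → -£219.78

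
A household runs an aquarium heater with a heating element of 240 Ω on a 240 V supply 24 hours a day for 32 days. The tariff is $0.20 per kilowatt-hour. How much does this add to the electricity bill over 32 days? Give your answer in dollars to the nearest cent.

$36.86

Power = V²/R = 240²/240 = 240 W = 0.24 kW
Runtime = 24 h × 32 = 768 h
Energy = 0.24 kW × 768 h = 184.32 kWh
Cost = 184.32 kWh × $0.20/kWh = $36.86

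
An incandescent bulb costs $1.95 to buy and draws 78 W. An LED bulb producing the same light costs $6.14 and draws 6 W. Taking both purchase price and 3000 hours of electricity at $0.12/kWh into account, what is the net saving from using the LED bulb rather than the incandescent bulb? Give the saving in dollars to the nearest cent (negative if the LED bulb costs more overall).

incandescent bulb: $1.95 + (78/1000) kW × 3000 h × $0.12 = $1.95 + $28.08 = $30.03
LED bulb: $6.14 + (6/1000) kW × 3000 h × $0.12 = $6.14 + $2.16 = $8.3
Saving = $30.03 − $8.3 = $21.73

$21.73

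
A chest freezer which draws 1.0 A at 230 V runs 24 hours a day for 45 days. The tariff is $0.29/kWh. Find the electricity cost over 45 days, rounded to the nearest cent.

Power = 1.0 A × 230 V = 230 W = 0.23 kW
Runtime = 24 h × 45 = 1080 h
Energy = 0.23 kW × 1080 h = 248.4 kWh
Cost = 248.4 kWh × $0.29/kWh = $72.04

$72.04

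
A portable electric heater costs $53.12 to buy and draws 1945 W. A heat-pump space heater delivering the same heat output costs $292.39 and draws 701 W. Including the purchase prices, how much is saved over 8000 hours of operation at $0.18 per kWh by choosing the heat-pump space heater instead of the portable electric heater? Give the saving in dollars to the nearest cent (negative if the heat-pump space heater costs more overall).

$1552.09

portable electric heater: $53.12 + (1945/1000) kW × 8000 h × $0.18 = $53.12 + $2800.8 = $2853.92
heat-pump space heater: $292.39 + (701/1000) kW × 8000 h × $0.18 = $292.39 + $1009.44 = $1301.83
Saving = $2853.92 − $1301.83 = $1552.09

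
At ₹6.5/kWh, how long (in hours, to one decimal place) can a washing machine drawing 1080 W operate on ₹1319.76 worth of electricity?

Energy available = ₹1319.76 ÷ ₹6.5/kWh = 203.04 kWh
Hours = 203.04 kWh ÷ 1.08 kW = 188.0 h

188.0 h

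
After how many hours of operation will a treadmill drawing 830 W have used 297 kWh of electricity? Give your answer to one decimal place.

357.8 h

Hours = 297 kWh ÷ 0.83 kW = 357.8 h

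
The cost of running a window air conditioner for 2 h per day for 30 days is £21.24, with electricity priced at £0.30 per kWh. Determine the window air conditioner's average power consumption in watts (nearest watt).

Energy = £21.24 ÷ £0.30/kWh = 70.8 kWh
Runtime = 2 h/day × 30 days = 60 h
Power = 70.8 kWh ÷ 60 h = 1.18 kW = 1180 W

1180 W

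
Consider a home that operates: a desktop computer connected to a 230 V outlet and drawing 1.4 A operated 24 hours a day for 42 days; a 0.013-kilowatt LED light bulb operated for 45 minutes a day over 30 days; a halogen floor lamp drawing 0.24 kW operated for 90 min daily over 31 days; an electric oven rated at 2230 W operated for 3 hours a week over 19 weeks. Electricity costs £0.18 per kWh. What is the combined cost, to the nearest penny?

desktop computer: Power = 1.4 A × 230 V = 322 W = 0.322 kW
desktop computer: Runtime = 24 h × 42 = 1008 h
desktop computer: 0.322 kW × 1008 h = 324.576 kWh
LED light bulb: Runtime = 45 min × 30 = 1350 min = 22.5 h
LED light bulb: 0.013 kW × 22.5 h = 0.2925 kWh
halogen floor lamp: Runtime = 90 min × 31 = 2790 min = 46.5 h
halogen floor lamp: 0.24 kW × 46.5 h = 11.16 kWh
electric oven: Runtime = 3 h/week × 19 weeks = 57 h
electric oven: 2.23 kW × 57 h = 127.11 kWh
Total energy = 463.1385 kWh
Cost = 463.1385 × £0.18 = £83.36

£83.36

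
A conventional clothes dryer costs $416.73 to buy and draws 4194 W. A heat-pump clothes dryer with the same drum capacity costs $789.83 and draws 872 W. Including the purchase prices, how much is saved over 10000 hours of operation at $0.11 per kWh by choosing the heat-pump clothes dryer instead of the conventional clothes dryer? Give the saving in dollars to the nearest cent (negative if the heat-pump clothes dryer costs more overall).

conventional clothes dryer: $416.73 + (4194/1000) kW × 10000 h × $0.11 = $416.73 + $4613.4 = $5030.13
heat-pump clothes dryer: $789.83 + (872/1000) kW × 10000 h × $0.11 = $789.83 + $959.2 = $1749.03
Saving = $5030.13 − $1749.03 = $3281.1

$3281.10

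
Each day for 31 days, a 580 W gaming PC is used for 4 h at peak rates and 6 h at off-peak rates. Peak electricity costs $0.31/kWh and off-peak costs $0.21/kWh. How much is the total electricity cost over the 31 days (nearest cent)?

$44.95

Peak energy = 0.58 kW × 4 h × 31 = 71.92 kWh
Off-peak energy = 0.58 kW × 6 h × 31 = 107.88 kWh
Cost = 71.92 × $0.31 + 107.88 × $0.21 = $22.2952 + $22.6548 = $44.95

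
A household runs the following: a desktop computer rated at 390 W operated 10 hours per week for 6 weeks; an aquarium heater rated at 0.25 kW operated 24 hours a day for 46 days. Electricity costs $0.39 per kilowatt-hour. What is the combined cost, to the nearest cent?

desktop computer: Runtime = 10 h/week × 6 weeks = 60 h
desktop computer: 0.39 kW × 60 h = 23.4 kWh
aquarium heater: Runtime = 24 h × 46 = 1104 h
aquarium heater: 0.25 kW × 1104 h = 276 kWh
Total energy = 299.4 kWh
Cost = 299.4 × $0.39 = $116.77

$116.77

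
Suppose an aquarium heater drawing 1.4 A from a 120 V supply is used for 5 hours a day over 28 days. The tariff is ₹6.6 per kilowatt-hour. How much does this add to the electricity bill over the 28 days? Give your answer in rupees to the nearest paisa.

Power = 1.4 A × 120 V = 168 W = 0.168 kW
Runtime = 5 h/day × 28 days = 140 h
Energy = 0.168 kW × 140 h = 23.52 kWh
Cost = 23.52 kWh × ₹6.6/kWh = ₹155.23

₹155.23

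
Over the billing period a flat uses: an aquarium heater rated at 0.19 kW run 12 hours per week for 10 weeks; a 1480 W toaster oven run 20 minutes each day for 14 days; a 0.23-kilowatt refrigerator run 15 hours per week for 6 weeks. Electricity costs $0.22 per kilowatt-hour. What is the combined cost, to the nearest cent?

aquarium heater: Runtime = 12 h/week × 10 weeks = 120 h
aquarium heater: 0.19 kW × 120 h = 22.8 kWh
toaster oven: Runtime = 20 min × 14 = 280 min = 4.666666… h
toaster oven: 1.48 kW × 4.666666… h = 6.906666… kWh
refrigerator: Runtime = 15 h/week × 6 weeks = 90 h
refrigerator: 0.23 kW × 90 h = 20.7 kWh
Total energy = 50.406666… kWh
Cost = 50.406666… × $0.22 = $11.09

$11.09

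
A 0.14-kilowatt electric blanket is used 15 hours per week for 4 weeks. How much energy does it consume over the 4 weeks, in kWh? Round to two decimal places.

8.40 kWh

Runtime = 15 h/week × 4 weeks = 60 h
Energy = 0.14 kW × 60 h = 8.4 kWh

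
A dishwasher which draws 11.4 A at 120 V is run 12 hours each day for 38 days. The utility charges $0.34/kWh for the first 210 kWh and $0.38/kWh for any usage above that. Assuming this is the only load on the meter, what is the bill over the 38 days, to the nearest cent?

$228.65

Power = 11.4 A × 120 V = 1368 W = 1.368 kW
Runtime = 12 h/day × 38 days = 456 h
Energy = 1.368 kW × 456 h = 623.808 kWh
Tier 1 (0–210 kWh): 210 × $0.34 = $71.4
Above 210 kWh: 413.808 × $0.38 = $157.24704
Bill = $228.65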